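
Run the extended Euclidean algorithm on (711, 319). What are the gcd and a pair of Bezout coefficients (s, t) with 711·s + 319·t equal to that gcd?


Euclidean algorithm on (711, 319) — divide until remainder is 0:
  711 = 2 · 319 + 73
  319 = 4 · 73 + 27
  73 = 2 · 27 + 19
  27 = 1 · 19 + 8
  19 = 2 · 8 + 3
  8 = 2 · 3 + 2
  3 = 1 · 2 + 1
  2 = 2 · 1 + 0
gcd(711, 319) = 1.
Track Bezout coefficients alongside the remainders: start with r₀ = 711 = a·1 + b·0 (s = 1, t = 0) and r₁ = 319 = a·0 + b·1 (s = 0, t = 1); each new remainder r_{k+1} = r_{k-1} − q_k·r_k inherits s_{k+1} = s_{k-1} − q_k·s_k, t_{k+1} = t_{k-1} − q_k·t_k, so r_k = a·s_k + b·t_k at every step:
  q = 2: r = 73, s = 1 − 2·0 = 1, t = 0 − 2·1 = -2  (check: 711·1 + 319·(-2) = 73)
  q = 4: r = 27, s = 0 − 4·1 = -4, t = 1 − 4·(-2) = 9  (check: 711·(-4) + 319·9 = 27)
  q = 2: r = 19, s = 1 − 2·(-4) = 9, t = -2 − 2·9 = -20  (check: 711·9 + 319·(-20) = 19)
  q = 1: r = 8, s = -4 − 1·9 = -13, t = 9 − 1·(-20) = 29  (check: 711·(-13) + 319·29 = 8)
  q = 2: r = 3, s = 9 − 2·(-13) = 35, t = -20 − 2·29 = -78  (check: 711·35 + 319·(-78) = 3)
  q = 2: r = 2, s = -13 − 2·35 = -83, t = 29 − 2·(-78) = 185  (check: 711·(-83) + 319·185 = 2)
  q = 1: r = 1, s = 35 − 1·(-83) = 118, t = -78 − 1·185 = -263  (check: 711·118 + 319·(-263) = 1)
The row with r = 1 (the gcd) gives the Bezout coefficients s = 118, t = -263.
Result: 711 · (118) + 319 · (-263) = 1.

gcd(711, 319) = 1; s = 118, t = -263 (check: 711·118 + 319·(-263) = 1).


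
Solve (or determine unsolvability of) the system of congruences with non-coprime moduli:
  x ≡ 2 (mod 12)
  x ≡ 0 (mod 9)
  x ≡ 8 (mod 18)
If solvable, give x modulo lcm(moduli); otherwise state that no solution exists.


Moduli 12, 9, 18 are not pairwise coprime, so CRT works modulo lcm(m_i) when all pairwise compatibility conditions hold.
Pairwise compatibility: gcd(m_i, m_j) must divide a_i - a_j for every pair.
Merge one congruence at a time:
  Start: x ≡ 2 (mod 12).
  Combine with x ≡ 0 (mod 9): gcd(12, 9) = 3, and 0 - 2 = -2 is NOT divisible by 3.
    ⇒ system is inconsistent (no integer solution).

No solution (the system is inconsistent).


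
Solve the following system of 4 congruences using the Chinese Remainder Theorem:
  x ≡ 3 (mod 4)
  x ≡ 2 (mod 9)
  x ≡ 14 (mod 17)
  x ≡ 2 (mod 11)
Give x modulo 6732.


Product of moduli M = 4 · 9 · 17 · 11 = 6732.
Merge one congruence at a time:
  Start: x ≡ 3 (mod 4).
  Combine with x ≡ 2 (mod 9); new modulus lcm = 36.
    Write x = 3 + 4·t and substitute into x ≡ 2 (mod 9): 4·t ≡ 2 − 3 = -1 (mod 9).
    Reduce coefficients mod 9: 4·t ≡ 8 (mod 9).
    The inverse of 4 mod 9 is 7 (since 4·7 = 28 = 3·9 + 1), so t ≡ 7·8 = 56 ≡ 2 (mod 9).
    Then x = 3 + 4·2 = 11, valid modulo lcm(4, 9) = 36: x ≡ 11 (mod 36).
  Combine with x ≡ 14 (mod 17); new modulus lcm = 612.
    Write x = 11 + 36·t and substitute into x ≡ 14 (mod 17): 36·t ≡ 14 − 11 = 3 (mod 17).
    Reduce coefficients mod 17: 2·t ≡ 3 (mod 17).
    The inverse of 2 mod 17 is 9 (since 2·9 = 18 = 1·17 + 1), so t ≡ 9·3 = 27 ≡ 10 (mod 17).
    Then x = 11 + 36·10 = 371, valid modulo lcm(36, 17) = 612: x ≡ 371 (mod 612).
  Combine with x ≡ 2 (mod 11); new modulus lcm = 6732.
    Write x = 371 + 612·t and substitute into x ≡ 2 (mod 11): 612·t ≡ 2 − 371 = -369 (mod 11).
    Reduce coefficients mod 11: 7·t ≡ 5 (mod 11).
    The inverse of 7 mod 11 is 8 (since 7·8 = 56 = 5·11 + 1), so t ≡ 8·5 = 40 ≡ 7 (mod 11).
    Then x = 371 + 612·7 = 4655, valid modulo lcm(612, 11) = 6732: x ≡ 4655 (mod 6732).
Verify against each original: 4655 mod 4 = 3, 4655 mod 9 = 2, 4655 mod 17 = 14, 4655 mod 11 = 2.

x ≡ 4655 (mod 6732).


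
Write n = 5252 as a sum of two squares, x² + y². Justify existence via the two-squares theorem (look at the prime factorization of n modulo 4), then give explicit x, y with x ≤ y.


Step 1: Factor n = 5252 = 2^2 · 13 · 101.
Step 2: Check the mod-4 condition on each prime factor: 2 = 2 (special); 13 ≡ 1 (mod 4), exponent 1; 101 ≡ 1 (mod 4), exponent 1.
All primes ≡ 3 (mod 4) appear to even exponent (or don't appear), so by the two-squares theorem n IS expressible as a sum of two squares.
Step 3: Build a representation. Group n = k² · m with k = 2 and m = 13 · 101 = 1313 (a product of primes ≡ 1 (mod 4)); a representation of m scales to one of n via (k·x)² + (k·y)² = k²(x² + y²). Each prime p ≡ 1 (mod 4) is itself a sum of two squares; find a² by testing p − a² for a perfect square:
  13: 13 − 1² = 12, 13 − 2² = 9 = 3² ⇒ 13 = 2² + 3².
  101: 101 − 1² = 100 = 10² ⇒ 101 = 1² + 10².
  Combine using the Brahmagupta–Fibonacci identity (a² + b²)(c² + d²) = (ac − bd)² + (ad + bc)² = (ac + bd)² + (ad − bc)²:
  13 · 101 = 1313: from (2² + 3²)(1² + 10²), take (2·1 − 3·10, 2·10 + 3·1) = (2 − 30, 20 + 3) = (-28, 23); dropping signs (only squares matter) gives (28, 23); check 28² + 23² = 784 + 529 = 1313 ✓.
  Scale by k = 2: (2·28, 2·23) = (56, 46).
Step 4: Order so x ≤ y and verify: 46² + 56² = 2116 + 3136 = 5252 = n. ✓

n = 5252 = 46² + 56² (one valid representation with x ≤ y).


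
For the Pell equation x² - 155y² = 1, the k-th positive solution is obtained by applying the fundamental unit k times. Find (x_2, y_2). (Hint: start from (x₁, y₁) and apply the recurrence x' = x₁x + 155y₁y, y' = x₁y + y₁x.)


Step 1: Find the fundamental solution (x₁, y₁) of x² - 155y² = 1.
  Expand √155 as a continued fraction. a₀ = ⌊√155⌋ = 12; iterate m_{k+1} = d_k·a_k − m_k, d_{k+1} = (155 − m_{k+1}²)/d_k, a_{k+1} = ⌊(a₀ + m_{k+1})/d_{k+1}⌋ (starting m₀ = 0, d₀ = 1), with convergents p_k = a_k·p_{k-1} + p_{k-2}, q_k = a_k·q_{k-1} + q_{k-2} (p₋₁ = 1, q₋₁ = 0):
  k = 0: a₀ = 12; p₀/q₀ = 12/1; p₀² − 155·q₀² = 144 − 155 = -11.
  k = 1: m = 12, d = 11, a = ⌊(12 + 12)/11⌋ = 2; p/q = (2·12 + 1)/(2·1 + 0) = 25/2; p² − 155·q² = 625 − 620 = 5.
  k = 2: m = 10, d = 5, a = ⌊(12 + 10)/5⌋ = 4; p/q = (4·25 + 12)/(4·2 + 1) = 112/9; p² − 155·q² = 12544 − 12555 = -11.
  k = 3: m = 10, d = 11, a = ⌊(12 + 10)/11⌋ = 2; p/q = (2·112 + 25)/(2·9 + 2) = 249/20; p² − 155·q² = 62001 − 62000 = 1.
  The first convergent with p² − 155·q² = 1 gives the fundamental solution (x₁, y₁) = (249, 20).
Step 2: Apply the recurrence (x_{n+1}, y_{n+1}) = (x₁x_n + 155y₁y_n, x₁y_n + y₁x_n) repeatedly.
  From (x_1, y_1) = (249, 20): x_2 = 249·249 + 155·20·20 = 124001; y_2 = 249·20 + 20·249 = 9960.
Step 3: Verify x_2² - 155·y_2² = 15376248001 - 15376248000 = 1 (should be 1). ✓

(x_1, y_1) = (249, 20); (x_2, y_2) = (124001, 9960).


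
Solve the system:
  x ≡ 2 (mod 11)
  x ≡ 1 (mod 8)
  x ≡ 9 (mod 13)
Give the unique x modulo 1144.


Moduli 11, 8, 13 are pairwise coprime; by CRT there is a unique solution modulo M = 11 · 8 · 13 = 1144.
Solve pairwise, accumulating the modulus:
  Start with x ≡ 2 (mod 11).
  Combine with x ≡ 1 (mod 8): since gcd(11, 8) = 1, we get a unique residue mod 88.
    Write x = 2 + 11·t and substitute into x ≡ 1 (mod 8): 11·t ≡ 1 − 2 = -1 (mod 8).
    Reduce coefficients mod 8: 3·t ≡ 7 (mod 8).
    The inverse of 3 mod 8 is 3 (since 3·3 = 9 = 1·8 + 1), so t ≡ 3·7 = 21 ≡ 5 (mod 8).
    Then x = 2 + 11·5 = 57, valid modulo lcm(11, 8) = 88: x ≡ 57 (mod 88).
  Combine with x ≡ 9 (mod 13): since gcd(88, 13) = 1, we get a unique residue mod 1144.
    Write x = 57 + 88·t and substitute into x ≡ 9 (mod 13): 88·t ≡ 9 − 57 = -48 (mod 13).
    Reduce coefficients mod 13: 10·t ≡ 4 (mod 13).
    The inverse of 10 mod 13 is 4 (since 10·4 = 40 = 3·13 + 1), so t ≡ 4·4 = 16 ≡ 3 (mod 13).
    Then x = 57 + 88·3 = 321, valid modulo lcm(88, 13) = 1144: x ≡ 321 (mod 1144).
Verify: 321 mod 11 = 2 ✓, 321 mod 8 = 1 ✓, 321 mod 13 = 9 ✓.

x ≡ 321 (mod 1144).


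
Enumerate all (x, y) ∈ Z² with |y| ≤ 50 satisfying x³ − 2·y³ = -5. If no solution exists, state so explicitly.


The equation is x³ - 2y³ = -5. For fixed y, x³ = 2·y³ − 5, so a solution requires the RHS to be a perfect cube.
Strategy: iterate y from -50 to 50, compute RHS = 2·y³ − 5, and check whether it is a (positive or negative) perfect cube.
Check small values of y:
  y = 0: RHS = -5 is not a perfect cube.
  y = 1: RHS = -3 is not a perfect cube.
  y = -1: RHS = -7 is not a perfect cube.
  y = 2: RHS = 11 is not a perfect cube.
  y = -2: RHS = -21 is not a perfect cube.
  y = 3: RHS = 49 is not a perfect cube.
  y = -3: RHS = -59 is not a perfect cube.
Continuing the search up to |y| = 50 finds no solutions either.
No (x, y) in the scanned range satisfies the equation.

No integer solutions with |y| ≤ 50.


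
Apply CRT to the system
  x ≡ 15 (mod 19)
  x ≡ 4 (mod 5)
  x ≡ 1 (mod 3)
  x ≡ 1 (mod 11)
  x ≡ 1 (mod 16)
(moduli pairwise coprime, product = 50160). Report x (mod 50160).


Product of moduli M = 19 · 5 · 3 · 11 · 16 = 50160.
Merge one congruence at a time:
  Start: x ≡ 15 (mod 19).
  Combine with x ≡ 4 (mod 5); new modulus lcm = 95.
    Write x = 15 + 19·t and substitute into x ≡ 4 (mod 5): 19·t ≡ 4 − 15 = -11 (mod 5).
    Reduce coefficients mod 5: 4·t ≡ 4 (mod 5).
    The inverse of 4 mod 5 is 4 (since 4·4 = 16 = 3·5 + 1), so t ≡ 4·4 = 16 ≡ 1 (mod 5).
    Then x = 15 + 19·1 = 34, valid modulo lcm(19, 5) = 95: x ≡ 34 (mod 95).
  Combine with x ≡ 1 (mod 3); new modulus lcm = 285.
    Write x = 34 + 95·t and substitute into x ≡ 1 (mod 3): 95·t ≡ 1 − 34 = -33 (mod 3).
    Reduce coefficients mod 3: 2·t ≡ 0 (mod 3).
    The inverse of 2 mod 3 is 2 (since 2·2 = 4 = 1·3 + 1), so t ≡ 2·0 = 0 ≡ 0 (mod 3).
    Then x = 34 + 95·0 = 34, valid modulo lcm(95, 3) = 285: x ≡ 34 (mod 285).
  Combine with x ≡ 1 (mod 11); new modulus lcm = 3135.
    Write x = 34 + 285·t and substitute into x ≡ 1 (mod 11): 285·t ≡ 1 − 34 = -33 (mod 11).
    Reduce coefficients mod 11: 10·t ≡ 0 (mod 11).
    The inverse of 10 mod 11 is 10 (since 10·10 = 100 = 9·11 + 1), so t ≡ 10·0 = 0 ≡ 0 (mod 11).
    Then x = 34 + 285·0 = 34, valid modulo lcm(285, 11) = 3135: x ≡ 34 (mod 3135).
  Combine with x ≡ 1 (mod 16); new modulus lcm = 50160.
    Write x = 34 + 3135·t and substitute into x ≡ 1 (mod 16): 3135·t ≡ 1 − 34 = -33 (mod 16).
    Reduce coefficients mod 16: 15·t ≡ 15 (mod 16).
    The inverse of 15 mod 16 is 15 (since 15·15 = 225 = 14·16 + 1), so t ≡ 15·15 = 225 ≡ 1 (mod 16).
    Then x = 34 + 3135·1 = 3169, valid modulo lcm(3135, 16) = 50160: x ≡ 3169 (mod 50160).
Verify against each original: 3169 mod 19 = 15, 3169 mod 5 = 4, 3169 mod 3 = 1, 3169 mod 11 = 1, 3169 mod 16 = 1.

x ≡ 3169 (mod 50160).


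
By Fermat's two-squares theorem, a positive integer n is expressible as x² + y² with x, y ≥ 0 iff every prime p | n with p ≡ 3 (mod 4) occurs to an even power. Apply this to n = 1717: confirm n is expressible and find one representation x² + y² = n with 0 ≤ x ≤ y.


Step 1: Factor n = 1717 = 17 · 101.
Step 2: Check the mod-4 condition on each prime factor: 17 ≡ 1 (mod 4), exponent 1; 101 ≡ 1 (mod 4), exponent 1.
All primes ≡ 3 (mod 4) appear to even exponent (or don't appear), so by the two-squares theorem n IS expressible as a sum of two squares.
Step 3: Build a representation. Here n = 17 · 101 is a product of primes ≡ 1 (mod 4). Each prime p ≡ 1 (mod 4) is itself a sum of two squares; find a² by testing p − a² for a perfect square:
  17: 17 − 1² = 16 = 4² ⇒ 17 = 1² + 4².
  101: 101 − 1² = 100 = 10² ⇒ 101 = 1² + 10².
  Combine using the Brahmagupta–Fibonacci identity (a² + b²)(c² + d²) = (ac − bd)² + (ad + bc)² = (ac + bd)² + (ad − bc)²:
  17 · 101 = 1717: from (1² + 4²)(1² + 10²), take (1·1 − 4·10, 1·10 + 4·1) = (1 − 40, 10 + 4) = (-39, 14); dropping signs (only squares matter) gives (39, 14); check 39² + 14² = 1521 + 196 = 1717 ✓.
Step 4: Order so x ≤ y and verify: 14² + 39² = 196 + 1521 = 1717 = n. ✓

n = 1717 = 14² + 39² (one valid representation with x ≤ y).


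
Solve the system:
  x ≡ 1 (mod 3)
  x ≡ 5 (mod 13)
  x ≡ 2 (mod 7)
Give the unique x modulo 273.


Moduli 3, 13, 7 are pairwise coprime; by CRT there is a unique solution modulo M = 3 · 13 · 7 = 273.
Solve pairwise, accumulating the modulus:
  Start with x ≡ 1 (mod 3).
  Combine with x ≡ 5 (mod 13): since gcd(3, 13) = 1, we get a unique residue mod 39.
    Write x = 1 + 3·t and substitute into x ≡ 5 (mod 13): 3·t ≡ 5 − 1 = 4 (mod 13).
    The inverse of 3 mod 13 is 9 (since 3·9 = 27 = 2·13 + 1), so t ≡ 9·4 = 36 ≡ 10 (mod 13).
    Then x = 1 + 3·10 = 31, valid modulo lcm(3, 13) = 39: x ≡ 31 (mod 39).
  Combine with x ≡ 2 (mod 7): since gcd(39, 7) = 1, we get a unique residue mod 273.
    Write x = 31 + 39·t and substitute into x ≡ 2 (mod 7): 39·t ≡ 2 − 31 = -29 (mod 7).
    Reduce coefficients mod 7: 4·t ≡ 6 (mod 7).
    The inverse of 4 mod 7 is 2 (since 4·2 = 8 = 1·7 + 1), so t ≡ 2·6 = 12 ≡ 5 (mod 7).
    Then x = 31 + 39·5 = 226, valid modulo lcm(39, 7) = 273: x ≡ 226 (mod 273).
Verify: 226 mod 3 = 1 ✓, 226 mod 13 = 5 ✓, 226 mod 7 = 2 ✓.

x ≡ 226 (mod 273).


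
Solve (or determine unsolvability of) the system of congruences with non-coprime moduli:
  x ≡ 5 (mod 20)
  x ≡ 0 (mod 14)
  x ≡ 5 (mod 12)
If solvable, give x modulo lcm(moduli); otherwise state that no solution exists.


Moduli 20, 14, 12 are not pairwise coprime, so CRT works modulo lcm(m_i) when all pairwise compatibility conditions hold.
Pairwise compatibility: gcd(m_i, m_j) must divide a_i - a_j for every pair.
Merge one congruence at a time:
  Start: x ≡ 5 (mod 20).
  Combine with x ≡ 0 (mod 14): gcd(20, 14) = 2, and 0 - 5 = -5 is NOT divisible by 2.
    ⇒ system is inconsistent (no integer solution).

No solution (the system is inconsistent).


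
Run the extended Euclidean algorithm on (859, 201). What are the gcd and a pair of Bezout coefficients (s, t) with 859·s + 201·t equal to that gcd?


Euclidean algorithm on (859, 201) — divide until remainder is 0:
  859 = 4 · 201 + 55
  201 = 3 · 55 + 36
  55 = 1 · 36 + 19
  36 = 1 · 19 + 17
  19 = 1 · 17 + 2
  17 = 8 · 2 + 1
  2 = 2 · 1 + 0
gcd(859, 201) = 1.
Track Bezout coefficients alongside the remainders: start with r₀ = 859 = a·1 + b·0 (s = 1, t = 0) and r₁ = 201 = a·0 + b·1 (s = 0, t = 1); each new remainder r_{k+1} = r_{k-1} − q_k·r_k inherits s_{k+1} = s_{k-1} − q_k·s_k, t_{k+1} = t_{k-1} − q_k·t_k, so r_k = a·s_k + b·t_k at every step:
  q = 4: r = 55, s = 1 − 4·0 = 1, t = 0 − 4·1 = -4  (check: 859·1 + 201·(-4) = 55)
  q = 3: r = 36, s = 0 − 3·1 = -3, t = 1 − 3·(-4) = 13  (check: 859·(-3) + 201·13 = 36)
  q = 1: r = 19, s = 1 − 1·(-3) = 4, t = -4 − 1·13 = -17  (check: 859·4 + 201·(-17) = 19)
  q = 1: r = 17, s = -3 − 1·4 = -7, t = 13 − 1·(-17) = 30  (check: 859·(-7) + 201·30 = 17)
  q = 1: r = 2, s = 4 − 1·(-7) = 11, t = -17 − 1·30 = -47  (check: 859·11 + 201·(-47) = 2)
  q = 8: r = 1, s = -7 − 8·11 = -95, t = 30 − 8·(-47) = 406  (check: 859·(-95) + 201·406 = 1)
The row with r = 1 (the gcd) gives the Bezout coefficients s = -95, t = 406.
Result: 859 · (-95) + 201 · (406) = 1.

gcd(859, 201) = 1; s = -95, t = 406 (check: 859·(-95) + 201·406 = 1).


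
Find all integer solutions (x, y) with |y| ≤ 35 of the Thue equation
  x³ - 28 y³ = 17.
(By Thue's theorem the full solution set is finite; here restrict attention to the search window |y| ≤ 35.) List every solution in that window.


The equation is x³ - 28y³ = 17. For fixed y, x³ = 28·y³ + 17, so a solution requires the RHS to be a perfect cube.
Strategy: iterate y from -35 to 35, compute RHS = 28·y³ + 17, and check whether it is a (positive or negative) perfect cube.
Check small values of y:
  y = 0: RHS = 17 is not a perfect cube.
  y = 1: RHS = 45 is not a perfect cube.
  y = -1: RHS = -11 is not a perfect cube.
  y = 2: RHS = 241 is not a perfect cube.
  y = -2: RHS = -207 is not a perfect cube.
  y = 3: RHS = 773 is not a perfect cube.
  y = -3: RHS = -739 is not a perfect cube.
Continuing the search up to |y| = 35 finds no solutions either.
No (x, y) in the scanned range satisfies the equation.

No integer solutions with |y| ≤ 35.


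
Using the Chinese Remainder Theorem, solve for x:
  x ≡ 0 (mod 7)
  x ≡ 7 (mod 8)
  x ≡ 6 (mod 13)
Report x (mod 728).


Moduli 7, 8, 13 are pairwise coprime; by CRT there is a unique solution modulo M = 7 · 8 · 13 = 728.
Solve pairwise, accumulating the modulus:
  Start with x ≡ 0 (mod 7).
  Combine with x ≡ 7 (mod 8): since gcd(7, 8) = 1, we get a unique residue mod 56.
    Write x = 0 + 7·t and substitute into x ≡ 7 (mod 8): 7·t ≡ 7 − 0 = 7 (mod 8).
    The inverse of 7 mod 8 is 7 (since 7·7 = 49 = 6·8 + 1), so t ≡ 7·7 = 49 ≡ 1 (mod 8).
    Then x = 0 + 7·1 = 7, valid modulo lcm(7, 8) = 56: x ≡ 7 (mod 56).
  Combine with x ≡ 6 (mod 13): since gcd(56, 13) = 1, we get a unique residue mod 728.
    Write x = 7 + 56·t and substitute into x ≡ 6 (mod 13): 56·t ≡ 6 − 7 = -1 (mod 13).
    Reduce coefficients mod 13: 4·t ≡ 12 (mod 13).
    The inverse of 4 mod 13 is 10 (since 4·10 = 40 = 3·13 + 1), so t ≡ 10·12 = 120 ≡ 3 (mod 13).
    Then x = 7 + 56·3 = 175, valid modulo lcm(56, 13) = 728: x ≡ 175 (mod 728).
Verify: 175 mod 7 = 0 ✓, 175 mod 8 = 7 ✓, 175 mod 13 = 6 ✓.

x ≡ 175 (mod 728).


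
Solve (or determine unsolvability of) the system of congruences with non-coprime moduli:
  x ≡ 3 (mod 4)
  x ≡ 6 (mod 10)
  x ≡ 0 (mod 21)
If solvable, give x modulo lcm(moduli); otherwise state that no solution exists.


Moduli 4, 10, 21 are not pairwise coprime, so CRT works modulo lcm(m_i) when all pairwise compatibility conditions hold.
Pairwise compatibility: gcd(m_i, m_j) must divide a_i - a_j for every pair.
Merge one congruence at a time:
  Start: x ≡ 3 (mod 4).
  Combine with x ≡ 6 (mod 10): gcd(4, 10) = 2, and 6 - 3 = 3 is NOT divisible by 2.
    ⇒ system is inconsistent (no integer solution).

No solution (the system is inconsistent).


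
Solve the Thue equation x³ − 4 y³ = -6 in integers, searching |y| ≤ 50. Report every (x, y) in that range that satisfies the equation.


The equation is x³ - 4y³ = -6. For fixed y, x³ = 4·y³ − 6, so a solution requires the RHS to be a perfect cube.
Strategy: iterate y from -50 to 50, compute RHS = 4·y³ − 6, and check whether it is a (positive or negative) perfect cube.
Check small values of y:
  y = 0: RHS = -6 is not a perfect cube.
  y = 1: RHS = -2 is not a perfect cube.
  y = -1: RHS = -10 is not a perfect cube.
  y = 2: RHS = 26 is not a perfect cube.
  y = -2: RHS = -38 is not a perfect cube.
  y = 3: RHS = 102 is not a perfect cube.
  y = -3: RHS = -114 is not a perfect cube.
Continuing the search up to |y| = 50 finds no solutions either.
No (x, y) in the scanned range satisfies the equation.

No integer solutions with |y| ≤ 50.


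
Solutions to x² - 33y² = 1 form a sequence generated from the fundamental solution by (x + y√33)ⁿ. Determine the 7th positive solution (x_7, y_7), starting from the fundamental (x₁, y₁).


Step 1: Find the fundamental solution (x₁, y₁) of x² - 33y² = 1.
  Expand √33 as a continued fraction. a₀ = ⌊√33⌋ = 5; iterate m_{k+1} = d_k·a_k − m_k, d_{k+1} = (33 − m_{k+1}²)/d_k, a_{k+1} = ⌊(a₀ + m_{k+1})/d_{k+1}⌋ (starting m₀ = 0, d₀ = 1), with convergents p_k = a_k·p_{k-1} + p_{k-2}, q_k = a_k·q_{k-1} + q_{k-2} (p₋₁ = 1, q₋₁ = 0):
  k = 0: a₀ = 5; p₀/q₀ = 5/1; p₀² − 33·q₀² = 25 − 33 = -8.
  k = 1: m = 5, d = 8, a = ⌊(5 + 5)/8⌋ = 1; p/q = (1·5 + 1)/(1·1 + 0) = 6/1; p² − 33·q² = 36 − 33 = 3.
  k = 2: m = 3, d = 3, a = ⌊(5 + 3)/3⌋ = 2; p/q = (2·6 + 5)/(2·1 + 1) = 17/3; p² − 33·q² = 289 − 297 = -8.
  k = 3: m = 3, d = 8, a = ⌊(5 + 3)/8⌋ = 1; p/q = (1·17 + 6)/(1·3 + 1) = 23/4; p² − 33·q² = 529 − 528 = 1.
  The first convergent with p² − 33·q² = 1 gives the fundamental solution (x₁, y₁) = (23, 4).
Step 2: Apply the recurrence (x_{n+1}, y_{n+1}) = (x₁x_n + 33y₁y_n, x₁y_n + y₁x_n) repeatedly.
  From (x_1, y_1) = (23, 4): x_2 = 23·23 + 33·4·4 = 1057; y_2 = 23·4 + 4·23 = 184.
  From (x_2, y_2) = (1057, 184): x_3 = 23·1057 + 33·4·184 = 48599; y_3 = 23·184 + 4·1057 = 8460.
  From (x_3, y_3) = (48599, 8460): x_4 = 23·48599 + 33·4·8460 = 2234497; y_4 = 23·8460 + 4·48599 = 388976.
  From (x_4, y_4) = (2234497, 388976): x_5 = 23·2234497 + 33·4·388976 = 102738263; y_5 = 23·388976 + 4·2234497 = 17884436.
  From (x_5, y_5) = (102738263, 17884436): x_6 = 23·102738263 + 33·4·17884436 = 4723725601; y_6 = 23·17884436 + 4·102738263 = 822295080.
  From (x_6, y_6) = (4723725601, 822295080): x_7 = 23·4723725601 + 33·4·822295080 = 217188639383; y_7 = 23·822295080 + 4·4723725601 = 37807689244.
Step 3: Verify x_7² - 33·y_7² = 47170905077038818620689 - 47170905077038818620688 = 1 (should be 1). ✓

(x_1, y_1) = (23, 4); (x_7, y_7) = (217188639383, 37807689244).


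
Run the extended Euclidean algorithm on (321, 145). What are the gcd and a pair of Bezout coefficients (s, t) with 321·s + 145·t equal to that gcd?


Euclidean algorithm on (321, 145) — divide until remainder is 0:
  321 = 2 · 145 + 31
  145 = 4 · 31 + 21
  31 = 1 · 21 + 10
  21 = 2 · 10 + 1
  10 = 10 · 1 + 0
gcd(321, 145) = 1.
Track Bezout coefficients alongside the remainders: start with r₀ = 321 = a·1 + b·0 (s = 1, t = 0) and r₁ = 145 = a·0 + b·1 (s = 0, t = 1); each new remainder r_{k+1} = r_{k-1} − q_k·r_k inherits s_{k+1} = s_{k-1} − q_k·s_k, t_{k+1} = t_{k-1} − q_k·t_k, so r_k = a·s_k + b·t_k at every step:
  q = 2: r = 31, s = 1 − 2·0 = 1, t = 0 − 2·1 = -2  (check: 321·1 + 145·(-2) = 31)
  q = 4: r = 21, s = 0 − 4·1 = -4, t = 1 − 4·(-2) = 9  (check: 321·(-4) + 145·9 = 21)
  q = 1: r = 10, s = 1 − 1·(-4) = 5, t = -2 − 1·9 = -11  (check: 321·5 + 145·(-11) = 10)
  q = 2: r = 1, s = -4 − 2·5 = -14, t = 9 − 2·(-11) = 31  (check: 321·(-14) + 145·31 = 1)
The row with r = 1 (the gcd) gives the Bezout coefficients s = -14, t = 31.
Result: 321 · (-14) + 145 · (31) = 1.

gcd(321, 145) = 1; s = -14, t = 31 (check: 321·(-14) + 145·31 = 1).


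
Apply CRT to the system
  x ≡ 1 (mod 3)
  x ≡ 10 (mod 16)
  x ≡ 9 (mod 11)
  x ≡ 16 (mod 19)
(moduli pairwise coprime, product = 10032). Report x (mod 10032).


Product of moduli M = 3 · 16 · 11 · 19 = 10032.
Merge one congruence at a time:
  Start: x ≡ 1 (mod 3).
  Combine with x ≡ 10 (mod 16); new modulus lcm = 48.
    Write x = 1 + 3·t and substitute into x ≡ 10 (mod 16): 3·t ≡ 10 − 1 = 9 (mod 16).
    The inverse of 3 mod 16 is 11 (since 3·11 = 33 = 2·16 + 1), so t ≡ 11·9 = 99 ≡ 3 (mod 16).
    Then x = 1 + 3·3 = 10, valid modulo lcm(3, 16) = 48: x ≡ 10 (mod 48).
  Combine with x ≡ 9 (mod 11); new modulus lcm = 528.
    Write x = 10 + 48·t and substitute into x ≡ 9 (mod 11): 48·t ≡ 9 − 10 = -1 (mod 11).
    Reduce coefficients mod 11: 4·t ≡ 10 (mod 11).
    The inverse of 4 mod 11 is 3 (since 4·3 = 12 = 1·11 + 1), so t ≡ 3·10 = 30 ≡ 8 (mod 11).
    Then x = 10 + 48·8 = 394, valid modulo lcm(48, 11) = 528: x ≡ 394 (mod 528).
  Combine with x ≡ 16 (mod 19); new modulus lcm = 10032.
    Write x = 394 + 528·t and substitute into x ≡ 16 (mod 19): 528·t ≡ 16 − 394 = -378 (mod 19).
    Reduce coefficients mod 19: 15·t ≡ 2 (mod 19).
    The inverse of 15 mod 19 is 14 (since 15·14 = 210 = 11·19 + 1), so t ≡ 14·2 = 28 ≡ 9 (mod 19).
    Then x = 394 + 528·9 = 5146, valid modulo lcm(528, 19) = 10032: x ≡ 5146 (mod 10032).
Verify against each original: 5146 mod 3 = 1, 5146 mod 16 = 10, 5146 mod 11 = 9, 5146 mod 19 = 16.

x ≡ 5146 (mod 10032).


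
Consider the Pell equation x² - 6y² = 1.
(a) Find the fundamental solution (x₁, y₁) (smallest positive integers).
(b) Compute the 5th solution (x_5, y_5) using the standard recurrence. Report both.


Step 1: Find the fundamental solution (x₁, y₁) of x² - 6y² = 1.
  Expand √6 as a continued fraction. a₀ = ⌊√6⌋ = 2; iterate m_{k+1} = d_k·a_k − m_k, d_{k+1} = (6 − m_{k+1}²)/d_k, a_{k+1} = ⌊(a₀ + m_{k+1})/d_{k+1}⌋ (starting m₀ = 0, d₀ = 1), with convergents p_k = a_k·p_{k-1} + p_{k-2}, q_k = a_k·q_{k-1} + q_{k-2} (p₋₁ = 1, q₋₁ = 0):
  k = 0: a₀ = 2; p₀/q₀ = 2/1; p₀² − 6·q₀² = 4 − 6 = -2.
  k = 1: m = 2, d = 2, a = ⌊(2 + 2)/2⌋ = 2; p/q = (2·2 + 1)/(2·1 + 0) = 5/2; p² − 6·q² = 25 − 24 = 1.
  The first convergent with p² − 6·q² = 1 gives the fundamental solution (x₁, y₁) = (5, 2).
Step 2: Apply the recurrence (x_{n+1}, y_{n+1}) = (x₁x_n + 6y₁y_n, x₁y_n + y₁x_n) repeatedly.
  From (x_1, y_1) = (5, 2): x_2 = 5·5 + 6·2·2 = 49; y_2 = 5·2 + 2·5 = 20.
  From (x_2, y_2) = (49, 20): x_3 = 5·49 + 6·2·20 = 485; y_3 = 5·20 + 2·49 = 198.
  From (x_3, y_3) = (485, 198): x_4 = 5·485 + 6·2·198 = 4801; y_4 = 5·198 + 2·485 = 1960.
  From (x_4, y_4) = (4801, 1960): x_5 = 5·4801 + 6·2·1960 = 47525; y_5 = 5·1960 + 2·4801 = 19402.
Step 3: Verify x_5² - 6·y_5² = 2258625625 - 2258625624 = 1 (should be 1). ✓

(x_1, y_1) = (5, 2); (x_5, y_5) = (47525, 19402).


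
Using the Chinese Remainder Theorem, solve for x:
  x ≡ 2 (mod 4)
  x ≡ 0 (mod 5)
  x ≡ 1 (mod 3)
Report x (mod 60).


Moduli 4, 5, 3 are pairwise coprime; by CRT there is a unique solution modulo M = 4 · 5 · 3 = 60.
Solve pairwise, accumulating the modulus:
  Start with x ≡ 2 (mod 4).
  Combine with x ≡ 0 (mod 5): since gcd(4, 5) = 1, we get a unique residue mod 20.
    Write x = 2 + 4·t and substitute into x ≡ 0 (mod 5): 4·t ≡ 0 − 2 = -2 (mod 5).
    Reduce coefficients mod 5: 4·t ≡ 3 (mod 5).
    The inverse of 4 mod 5 is 4 (since 4·4 = 16 = 3·5 + 1), so t ≡ 4·3 = 12 ≡ 2 (mod 5).
    Then x = 2 + 4·2 = 10, valid modulo lcm(4, 5) = 20: x ≡ 10 (mod 20).
  Combine with x ≡ 1 (mod 3): since gcd(20, 3) = 1, we get a unique residue mod 60.
    Write x = 10 + 20·t and substitute into x ≡ 1 (mod 3): 20·t ≡ 1 − 10 = -9 (mod 3).
    Reduce coefficients mod 3: 2·t ≡ 0 (mod 3).
    The inverse of 2 mod 3 is 2 (since 2·2 = 4 = 1·3 + 1), so t ≡ 2·0 = 0 ≡ 0 (mod 3).
    Then x = 10 + 20·0 = 10, valid modulo lcm(20, 3) = 60: x ≡ 10 (mod 60).
Verify: 10 mod 4 = 2 ✓, 10 mod 5 = 0 ✓, 10 mod 3 = 1 ✓.

x ≡ 10 (mod 60).


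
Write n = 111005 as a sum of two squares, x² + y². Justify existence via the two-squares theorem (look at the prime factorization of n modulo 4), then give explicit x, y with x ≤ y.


Step 1: Factor n = 111005 = 5 · 149^2.
Step 2: Check the mod-4 condition on each prime factor: 5 ≡ 1 (mod 4), exponent 1; 149 ≡ 1 (mod 4), exponent 2.
All primes ≡ 3 (mod 4) appear to even exponent (or don't appear), so by the two-squares theorem n IS expressible as a sum of two squares.
Step 3: Build a representation. Here n = 5 · 149 · 149 is a product of primes ≡ 1 (mod 4). Each prime p ≡ 1 (mod 4) is itself a sum of two squares; find a² by testing p − a² for a perfect square:
  5: 5 − 1² = 4 = 2² ⇒ 5 = 1² + 2².
  149: 149 − 1² = 148, 149 − 2² = 145, 149 − 3² = 140, 149 − 4² = 133, 149 − 5² = 124, 149 − 6² = 113, 149 − 7² = 100 = 10² ⇒ 149 = 7² + 10².
  Combine using the Brahmagupta–Fibonacci identity (a² + b²)(c² + d²) = (ac − bd)² + (ad + bc)² = (ac + bd)² + (ad − bc)²:
  5 · 149 = 745: from (1² + 2²)(7² + 10²), take (1·7 − 2·10, 1·10 + 2·7) = (7 − 20, 10 + 14) = (-13, 24); dropping signs (only squares matter) gives (13, 24); check 13² + 24² = 169 + 576 = 745 ✓.
  745 · 149 = 111005: from (13² + 24²)(7² + 10²), take (13·7 − 24·10, 13·10 + 24·7) = (91 − 240, 130 + 168) = (-149, 298); dropping signs (only squares matter) gives (149, 298); check 149² + 298² = 22201 + 88804 = 111005 ✓.
Step 4: Order so x ≤ y and verify: 149² + 298² = 22201 + 88804 = 111005 = n. ✓

n = 111005 = 149² + 298² (one valid representation with x ≤ y).


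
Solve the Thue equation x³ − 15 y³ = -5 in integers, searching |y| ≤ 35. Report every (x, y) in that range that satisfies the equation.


The equation is x³ - 15y³ = -5. For fixed y, x³ = 15·y³ − 5, so a solution requires the RHS to be a perfect cube.
Strategy: iterate y from -35 to 35, compute RHS = 15·y³ − 5, and check whether it is a (positive or negative) perfect cube.
Check small values of y:
  y = 0: RHS = -5 is not a perfect cube.
  y = 1: RHS = 10 is not a perfect cube.
  y = -1: RHS = -20 is not a perfect cube.
  y = 2: RHS = 115 is not a perfect cube.
  y = -2: RHS = -125 = (-5)³ ⇒ x = -5 works.
  y = 3: RHS = 400 is not a perfect cube.
  y = -3: RHS = -410 is not a perfect cube.
Continuing the search up to |y| = 35 finds no further solutions beyond those listed.
Collected solutions: (-5, -2).

Solutions (with |y| ≤ 35): (-5, -2).


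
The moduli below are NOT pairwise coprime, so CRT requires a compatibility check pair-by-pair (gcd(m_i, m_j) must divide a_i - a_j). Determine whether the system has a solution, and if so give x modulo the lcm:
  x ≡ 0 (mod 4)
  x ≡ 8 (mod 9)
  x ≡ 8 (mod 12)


Moduli 4, 9, 12 are not pairwise coprime, so CRT works modulo lcm(m_i) when all pairwise compatibility conditions hold.
Pairwise compatibility: gcd(m_i, m_j) must divide a_i - a_j for every pair.
Merge one congruence at a time:
  Start: x ≡ 0 (mod 4).
  Combine with x ≡ 8 (mod 9): gcd(4, 9) = 1; 8 - 0 = 8, which IS divisible by 1, so compatible.
    Write x = 0 + 4·t and substitute into x ≡ 8 (mod 9): 4·t ≡ 8 − 0 = 8 (mod 9).
    The inverse of 4 mod 9 is 7 (since 4·7 = 28 = 3·9 + 1), so t ≡ 7·8 = 56 ≡ 2 (mod 9).
    Then x = 0 + 4·2 = 8, valid modulo lcm(4, 9) = 36: x ≡ 8 (mod 36).
  Combine with x ≡ 8 (mod 12): gcd(36, 12) = 12; 8 - 8 = 0, which IS divisible by 12, so compatible.
    Write x = 8 + 36·t and substitute into x ≡ 8 (mod 12): 36·t ≡ 8 − 8 = 0 (mod 12).
    Divide the congruence (and modulus) by g = 12: 3·t ≡ 0 (mod 1).
    Modulo 1 every t works; take t = 0.
    Then x = 8 + 36·0 = 8, valid modulo lcm(36, 12) = 36: x ≡ 8 (mod 36).
Verify: 8 mod 4 = 0, 8 mod 9 = 8, 8 mod 12 = 8.

x ≡ 8 (mod 36).


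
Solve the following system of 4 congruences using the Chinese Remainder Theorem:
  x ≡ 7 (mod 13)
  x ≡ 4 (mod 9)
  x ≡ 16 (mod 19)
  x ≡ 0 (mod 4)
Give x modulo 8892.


Product of moduli M = 13 · 9 · 19 · 4 = 8892.
Merge one congruence at a time:
  Start: x ≡ 7 (mod 13).
  Combine with x ≡ 4 (mod 9); new modulus lcm = 117.
    Write x = 7 + 13·t and substitute into x ≡ 4 (mod 9): 13·t ≡ 4 − 7 = -3 (mod 9).
    Reduce coefficients mod 9: 4·t ≡ 6 (mod 9).
    The inverse of 4 mod 9 is 7 (since 4·7 = 28 = 3·9 + 1), so t ≡ 7·6 = 42 ≡ 6 (mod 9).
    Then x = 7 + 13·6 = 85, valid modulo lcm(13, 9) = 117: x ≡ 85 (mod 117).
  Combine with x ≡ 16 (mod 19); new modulus lcm = 2223.
    Write x = 85 + 117·t and substitute into x ≡ 16 (mod 19): 117·t ≡ 16 − 85 = -69 (mod 19).
    Reduce coefficients mod 19: 3·t ≡ 7 (mod 19).
    The inverse of 3 mod 19 is 13 (since 3·13 = 39 = 2·19 + 1), so t ≡ 13·7 = 91 ≡ 15 (mod 19).
    Then x = 85 + 117·15 = 1840, valid modulo lcm(117, 19) = 2223: x ≡ 1840 (mod 2223).
  Combine with x ≡ 0 (mod 4); new modulus lcm = 8892.
    Write x = 1840 + 2223·t and substitute into x ≡ 0 (mod 4): 2223·t ≡ 0 − 1840 = -1840 (mod 4).
    Reduce coefficients mod 4: 3·t ≡ 0 (mod 4).
    The inverse of 3 mod 4 is 3 (since 3·3 = 9 = 2·4 + 1), so t ≡ 3·0 = 0 ≡ 0 (mod 4).
    Then x = 1840 + 2223·0 = 1840, valid modulo lcm(2223, 4) = 8892: x ≡ 1840 (mod 8892).
Verify against each original: 1840 mod 13 = 7, 1840 mod 9 = 4, 1840 mod 19 = 16, 1840 mod 4 = 0.

x ≡ 1840 (mod 8892).


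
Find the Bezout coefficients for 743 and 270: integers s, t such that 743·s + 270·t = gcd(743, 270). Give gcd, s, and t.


Euclidean algorithm on (743, 270) — divide until remainder is 0:
  743 = 2 · 270 + 203
  270 = 1 · 203 + 67
  203 = 3 · 67 + 2
  67 = 33 · 2 + 1
  2 = 2 · 1 + 0
gcd(743, 270) = 1.
Track Bezout coefficients alongside the remainders: start with r₀ = 743 = a·1 + b·0 (s = 1, t = 0) and r₁ = 270 = a·0 + b·1 (s = 0, t = 1); each new remainder r_{k+1} = r_{k-1} − q_k·r_k inherits s_{k+1} = s_{k-1} − q_k·s_k, t_{k+1} = t_{k-1} − q_k·t_k, so r_k = a·s_k + b·t_k at every step:
  q = 2: r = 203, s = 1 − 2·0 = 1, t = 0 − 2·1 = -2  (check: 743·1 + 270·(-2) = 203)
  q = 1: r = 67, s = 0 − 1·1 = -1, t = 1 − 1·(-2) = 3  (check: 743·(-1) + 270·3 = 67)
  q = 3: r = 2, s = 1 − 3·(-1) = 4, t = -2 − 3·3 = -11  (check: 743·4 + 270·(-11) = 2)
  q = 33: r = 1, s = -1 − 33·4 = -133, t = 3 − 33·(-11) = 366  (check: 743·(-133) + 270·366 = 1)
The row with r = 1 (the gcd) gives the Bezout coefficients s = -133, t = 366.
Result: 743 · (-133) + 270 · (366) = 1.

gcd(743, 270) = 1; s = -133, t = 366 (check: 743·(-133) + 270·366 = 1).


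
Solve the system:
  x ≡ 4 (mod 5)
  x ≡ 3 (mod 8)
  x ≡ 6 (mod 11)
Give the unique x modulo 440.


Moduli 5, 8, 11 are pairwise coprime; by CRT there is a unique solution modulo M = 5 · 8 · 11 = 440.
Solve pairwise, accumulating the modulus:
  Start with x ≡ 4 (mod 5).
  Combine with x ≡ 3 (mod 8): since gcd(5, 8) = 1, we get a unique residue mod 40.
    Write x = 4 + 5·t and substitute into x ≡ 3 (mod 8): 5·t ≡ 3 − 4 = -1 (mod 8).
    Reduce coefficients mod 8: 5·t ≡ 7 (mod 8).
    The inverse of 5 mod 8 is 5 (since 5·5 = 25 = 3·8 + 1), so t ≡ 5·7 = 35 ≡ 3 (mod 8).
    Then x = 4 + 5·3 = 19, valid modulo lcm(5, 8) = 40: x ≡ 19 (mod 40).
  Combine with x ≡ 6 (mod 11): since gcd(40, 11) = 1, we get a unique residue mod 440.
    Write x = 19 + 40·t and substitute into x ≡ 6 (mod 11): 40·t ≡ 6 − 19 = -13 (mod 11).
    Reduce coefficients mod 11: 7·t ≡ 9 (mod 11).
    The inverse of 7 mod 11 is 8 (since 7·8 = 56 = 5·11 + 1), so t ≡ 8·9 = 72 ≡ 6 (mod 11).
    Then x = 19 + 40·6 = 259, valid modulo lcm(40, 11) = 440: x ≡ 259 (mod 440).
Verify: 259 mod 5 = 4 ✓, 259 mod 8 = 3 ✓, 259 mod 11 = 6 ✓.

x ≡ 259 (mod 440).


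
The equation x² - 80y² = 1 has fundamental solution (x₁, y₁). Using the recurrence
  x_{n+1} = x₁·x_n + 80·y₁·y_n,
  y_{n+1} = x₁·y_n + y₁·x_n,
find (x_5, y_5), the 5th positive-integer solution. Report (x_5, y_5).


Step 1: Find the fundamental solution (x₁, y₁) of x² - 80y² = 1.
  Expand √80 as a continued fraction. a₀ = ⌊√80⌋ = 8; iterate m_{k+1} = d_k·a_k − m_k, d_{k+1} = (80 − m_{k+1}²)/d_k, a_{k+1} = ⌊(a₀ + m_{k+1})/d_{k+1}⌋ (starting m₀ = 0, d₀ = 1), with convergents p_k = a_k·p_{k-1} + p_{k-2}, q_k = a_k·q_{k-1} + q_{k-2} (p₋₁ = 1, q₋₁ = 0):
  k = 0: a₀ = 8; p₀/q₀ = 8/1; p₀² − 80·q₀² = 64 − 80 = -16.
  k = 1: m = 8, d = 16, a = ⌊(8 + 8)/16⌋ = 1; p/q = (1·8 + 1)/(1·1 + 0) = 9/1; p² − 80·q² = 81 − 80 = 1.
  The first convergent with p² − 80·q² = 1 gives the fundamental solution (x₁, y₁) = (9, 1).
Step 2: Apply the recurrence (x_{n+1}, y_{n+1}) = (x₁x_n + 80y₁y_n, x₁y_n + y₁x_n) repeatedly.
  From (x_1, y_1) = (9, 1): x_2 = 9·9 + 80·1·1 = 161; y_2 = 9·1 + 1·9 = 18.
  From (x_2, y_2) = (161, 18): x_3 = 9·161 + 80·1·18 = 2889; y_3 = 9·18 + 1·161 = 323.
  From (x_3, y_3) = (2889, 323): x_4 = 9·2889 + 80·1·323 = 51841; y_4 = 9·323 + 1·2889 = 5796.
  From (x_4, y_4) = (51841, 5796): x_5 = 9·51841 + 80·1·5796 = 930249; y_5 = 9·5796 + 1·51841 = 104005.
Step 3: Verify x_5² - 80·y_5² = 865363202001 - 865363202000 = 1 (should be 1). ✓

(x_1, y_1) = (9, 1); (x_5, y_5) = (930249, 104005).


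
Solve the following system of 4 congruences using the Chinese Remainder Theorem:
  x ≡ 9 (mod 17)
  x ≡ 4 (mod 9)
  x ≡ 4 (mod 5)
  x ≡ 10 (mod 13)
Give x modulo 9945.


Product of moduli M = 17 · 9 · 5 · 13 = 9945.
Merge one congruence at a time:
  Start: x ≡ 9 (mod 17).
  Combine with x ≡ 4 (mod 9); new modulus lcm = 153.
    Write x = 9 + 17·t and substitute into x ≡ 4 (mod 9): 17·t ≡ 4 − 9 = -5 (mod 9).
    Reduce coefficients mod 9: 8·t ≡ 4 (mod 9).
    The inverse of 8 mod 9 is 8 (since 8·8 = 64 = 7·9 + 1), so t ≡ 8·4 = 32 ≡ 5 (mod 9).
    Then x = 9 + 17·5 = 94, valid modulo lcm(17, 9) = 153: x ≡ 94 (mod 153).
  Combine with x ≡ 4 (mod 5); new modulus lcm = 765.
    Write x = 94 + 153·t and substitute into x ≡ 4 (mod 5): 153·t ≡ 4 − 94 = -90 (mod 5).
    Reduce coefficients mod 5: 3·t ≡ 0 (mod 5).
    The inverse of 3 mod 5 is 2 (since 3·2 = 6 = 1·5 + 1), so t ≡ 2·0 = 0 ≡ 0 (mod 5).
    Then x = 94 + 153·0 = 94, valid modulo lcm(153, 5) = 765: x ≡ 94 (mod 765).
  Combine with x ≡ 10 (mod 13); new modulus lcm = 9945.
    Write x = 94 + 765·t and substitute into x ≡ 10 (mod 13): 765·t ≡ 10 − 94 = -84 (mod 13).
    Reduce coefficients mod 13: 11·t ≡ 7 (mod 13).
    The inverse of 11 mod 13 is 6 (since 11·6 = 66 = 5·13 + 1), so t ≡ 6·7 = 42 ≡ 3 (mod 13).
    Then x = 94 + 765·3 = 2389, valid modulo lcm(765, 13) = 9945: x ≡ 2389 (mod 9945).
Verify against each original: 2389 mod 17 = 9, 2389 mod 9 = 4, 2389 mod 5 = 4, 2389 mod 13 = 10.

x ≡ 2389 (mod 9945).


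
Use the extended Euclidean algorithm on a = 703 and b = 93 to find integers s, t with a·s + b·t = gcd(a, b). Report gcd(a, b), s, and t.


Euclidean algorithm on (703, 93) — divide until remainder is 0:
  703 = 7 · 93 + 52
  93 = 1 · 52 + 41
  52 = 1 · 41 + 11
  41 = 3 · 11 + 8
  11 = 1 · 8 + 3
  8 = 2 · 3 + 2
  3 = 1 · 2 + 1
  2 = 2 · 1 + 0
gcd(703, 93) = 1.
Track Bezout coefficients alongside the remainders: start with r₀ = 703 = a·1 + b·0 (s = 1, t = 0) and r₁ = 93 = a·0 + b·1 (s = 0, t = 1); each new remainder r_{k+1} = r_{k-1} − q_k·r_k inherits s_{k+1} = s_{k-1} − q_k·s_k, t_{k+1} = t_{k-1} − q_k·t_k, so r_k = a·s_k + b·t_k at every step:
  q = 7: r = 52, s = 1 − 7·0 = 1, t = 0 − 7·1 = -7  (check: 703·1 + 93·(-7) = 52)
  q = 1: r = 41, s = 0 − 1·1 = -1, t = 1 − 1·(-7) = 8  (check: 703·(-1) + 93·8 = 41)
  q = 1: r = 11, s = 1 − 1·(-1) = 2, t = -7 − 1·8 = -15  (check: 703·2 + 93·(-15) = 11)
  q = 3: r = 8, s = -1 − 3·2 = -7, t = 8 − 3·(-15) = 53  (check: 703·(-7) + 93·53 = 8)
  q = 1: r = 3, s = 2 − 1·(-7) = 9, t = -15 − 1·53 = -68  (check: 703·9 + 93·(-68) = 3)
  q = 2: r = 2, s = -7 − 2·9 = -25, t = 53 − 2·(-68) = 189  (check: 703·(-25) + 93·189 = 2)
  q = 1: r = 1, s = 9 − 1·(-25) = 34, t = -68 − 1·189 = -257  (check: 703·34 + 93·(-257) = 1)
The row with r = 1 (the gcd) gives the Bezout coefficients s = 34, t = -257.
Result: 703 · (34) + 93 · (-257) = 1.

gcd(703, 93) = 1; s = 34, t = -257 (check: 703·34 + 93·(-257) = 1).


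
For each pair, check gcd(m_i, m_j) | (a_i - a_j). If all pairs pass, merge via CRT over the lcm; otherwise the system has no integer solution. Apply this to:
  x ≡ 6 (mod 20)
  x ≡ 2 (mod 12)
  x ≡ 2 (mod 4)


Moduli 20, 12, 4 are not pairwise coprime, so CRT works modulo lcm(m_i) when all pairwise compatibility conditions hold.
Pairwise compatibility: gcd(m_i, m_j) must divide a_i - a_j for every pair.
Merge one congruence at a time:
  Start: x ≡ 6 (mod 20).
  Combine with x ≡ 2 (mod 12): gcd(20, 12) = 4; 2 - 6 = -4, which IS divisible by 4, so compatible.
    Write x = 6 + 20·t and substitute into x ≡ 2 (mod 12): 20·t ≡ 2 − 6 = -4 (mod 12).
    Divide the congruence (and modulus) by g = 4: 5·t ≡ -1 (mod 3).
    Reduce coefficients mod 3: 2·t ≡ 2 (mod 3).
    The inverse of 2 mod 3 is 2 (since 2·2 = 4 = 1·3 + 1), so t ≡ 2·2 = 4 ≡ 1 (mod 3).
    Then x = 6 + 20·1 = 26, valid modulo lcm(20, 12) = 60: x ≡ 26 (mod 60).
  Combine with x ≡ 2 (mod 4): gcd(60, 4) = 4; 2 - 26 = -24, which IS divisible by 4, so compatible.
    Write x = 26 + 60·t and substitute into x ≡ 2 (mod 4): 60·t ≡ 2 − 26 = -24 (mod 4).
    Divide the congruence (and modulus) by g = 4: 15·t ≡ -6 (mod 1).
    Modulo 1 every t works; take t = 0.
    Then x = 26 + 60·0 = 26, valid modulo lcm(60, 4) = 60: x ≡ 26 (mod 60).
Verify: 26 mod 20 = 6, 26 mod 12 = 2, 26 mod 4 = 2.

x ≡ 26 (mod 60).
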